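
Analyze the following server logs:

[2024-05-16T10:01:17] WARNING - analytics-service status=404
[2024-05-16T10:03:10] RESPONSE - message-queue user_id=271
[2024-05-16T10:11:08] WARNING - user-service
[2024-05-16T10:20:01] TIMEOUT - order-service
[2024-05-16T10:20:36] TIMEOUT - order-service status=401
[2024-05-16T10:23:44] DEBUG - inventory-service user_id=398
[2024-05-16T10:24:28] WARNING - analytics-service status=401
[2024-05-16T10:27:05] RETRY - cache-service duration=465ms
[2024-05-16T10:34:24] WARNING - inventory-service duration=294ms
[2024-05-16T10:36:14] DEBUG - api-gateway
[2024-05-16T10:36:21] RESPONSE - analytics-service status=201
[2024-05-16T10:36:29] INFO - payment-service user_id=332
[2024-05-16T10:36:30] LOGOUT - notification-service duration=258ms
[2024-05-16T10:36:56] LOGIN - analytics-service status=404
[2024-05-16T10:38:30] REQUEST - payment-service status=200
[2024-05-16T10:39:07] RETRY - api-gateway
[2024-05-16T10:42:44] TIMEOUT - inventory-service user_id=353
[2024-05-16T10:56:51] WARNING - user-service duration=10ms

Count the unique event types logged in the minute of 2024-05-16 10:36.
5

To count unique event types:

1. Filter events in the minute starting at 2024-05-16 10:36
2. Extract event types from matching entries
3. Count unique types: 5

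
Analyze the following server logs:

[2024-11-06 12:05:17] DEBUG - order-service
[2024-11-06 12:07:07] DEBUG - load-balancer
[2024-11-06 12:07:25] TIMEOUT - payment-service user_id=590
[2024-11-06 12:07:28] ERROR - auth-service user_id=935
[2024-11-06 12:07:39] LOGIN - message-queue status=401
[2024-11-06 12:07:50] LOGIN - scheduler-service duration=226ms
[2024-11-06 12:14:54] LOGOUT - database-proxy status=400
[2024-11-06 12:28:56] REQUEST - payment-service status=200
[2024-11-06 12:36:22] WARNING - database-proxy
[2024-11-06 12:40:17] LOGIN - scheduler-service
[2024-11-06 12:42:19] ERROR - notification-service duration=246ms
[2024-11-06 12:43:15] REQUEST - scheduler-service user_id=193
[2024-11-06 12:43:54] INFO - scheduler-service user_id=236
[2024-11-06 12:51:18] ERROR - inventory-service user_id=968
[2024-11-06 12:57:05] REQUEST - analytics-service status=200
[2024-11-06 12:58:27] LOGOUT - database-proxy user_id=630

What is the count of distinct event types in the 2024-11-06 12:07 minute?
4

To count unique event types:

1. Filter events in the minute starting at 2024-11-06 12:07
2. Extract event types from matching entries
3. Count unique types: 4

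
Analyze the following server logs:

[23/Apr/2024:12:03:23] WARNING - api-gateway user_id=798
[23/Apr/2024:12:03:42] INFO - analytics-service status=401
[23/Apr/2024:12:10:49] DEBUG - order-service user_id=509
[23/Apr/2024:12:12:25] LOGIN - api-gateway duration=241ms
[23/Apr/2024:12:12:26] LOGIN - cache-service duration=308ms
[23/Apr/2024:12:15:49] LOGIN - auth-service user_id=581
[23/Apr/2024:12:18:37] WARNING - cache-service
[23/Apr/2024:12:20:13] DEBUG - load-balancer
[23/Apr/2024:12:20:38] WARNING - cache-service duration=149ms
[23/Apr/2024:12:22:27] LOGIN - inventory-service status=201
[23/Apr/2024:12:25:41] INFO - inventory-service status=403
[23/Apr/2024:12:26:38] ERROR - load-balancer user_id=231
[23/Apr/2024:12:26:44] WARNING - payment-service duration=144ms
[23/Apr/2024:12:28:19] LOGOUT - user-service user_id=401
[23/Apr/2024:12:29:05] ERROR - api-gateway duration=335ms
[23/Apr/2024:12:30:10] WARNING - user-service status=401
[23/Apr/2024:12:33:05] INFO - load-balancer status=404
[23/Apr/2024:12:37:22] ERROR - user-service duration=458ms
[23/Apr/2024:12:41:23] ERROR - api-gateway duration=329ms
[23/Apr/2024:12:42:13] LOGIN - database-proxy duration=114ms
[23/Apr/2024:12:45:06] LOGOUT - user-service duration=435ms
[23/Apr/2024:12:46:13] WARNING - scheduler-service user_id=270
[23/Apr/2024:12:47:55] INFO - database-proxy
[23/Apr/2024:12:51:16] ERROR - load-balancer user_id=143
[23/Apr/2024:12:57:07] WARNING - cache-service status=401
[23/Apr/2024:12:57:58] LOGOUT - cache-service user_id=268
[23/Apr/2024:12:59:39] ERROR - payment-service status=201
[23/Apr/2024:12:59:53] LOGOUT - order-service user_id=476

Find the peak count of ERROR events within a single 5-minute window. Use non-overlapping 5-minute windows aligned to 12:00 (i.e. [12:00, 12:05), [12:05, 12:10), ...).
2

To find the burst window:

1. Divide the log period into non-overlapping 5-minute windows starting at 12:00
2. Count ERROR events in each window
3. Find the window with maximum count
4. Maximum events in a window: 2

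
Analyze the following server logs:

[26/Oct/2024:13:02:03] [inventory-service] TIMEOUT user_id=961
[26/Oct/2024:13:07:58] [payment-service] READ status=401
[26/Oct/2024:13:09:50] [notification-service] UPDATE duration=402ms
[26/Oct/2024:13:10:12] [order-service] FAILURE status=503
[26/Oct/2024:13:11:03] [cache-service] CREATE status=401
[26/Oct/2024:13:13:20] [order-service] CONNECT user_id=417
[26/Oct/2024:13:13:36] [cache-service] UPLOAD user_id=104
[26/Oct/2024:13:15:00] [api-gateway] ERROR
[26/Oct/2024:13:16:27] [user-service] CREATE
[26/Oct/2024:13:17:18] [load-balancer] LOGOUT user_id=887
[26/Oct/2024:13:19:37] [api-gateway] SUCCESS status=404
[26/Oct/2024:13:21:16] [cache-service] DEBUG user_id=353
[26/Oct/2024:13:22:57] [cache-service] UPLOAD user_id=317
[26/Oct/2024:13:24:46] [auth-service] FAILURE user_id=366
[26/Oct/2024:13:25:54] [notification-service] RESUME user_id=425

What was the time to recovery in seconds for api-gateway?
277

To calculate recovery time:

1. Find ERROR event for api-gateway: 26/Oct/2024:13:15:00
2. Find next SUCCESS event for api-gateway: 26/Oct/2024:13:19:37
3. Recovery time: 26/Oct/2024:13:19:37 - 26/Oct/2024:13:15:00 = 277 seconds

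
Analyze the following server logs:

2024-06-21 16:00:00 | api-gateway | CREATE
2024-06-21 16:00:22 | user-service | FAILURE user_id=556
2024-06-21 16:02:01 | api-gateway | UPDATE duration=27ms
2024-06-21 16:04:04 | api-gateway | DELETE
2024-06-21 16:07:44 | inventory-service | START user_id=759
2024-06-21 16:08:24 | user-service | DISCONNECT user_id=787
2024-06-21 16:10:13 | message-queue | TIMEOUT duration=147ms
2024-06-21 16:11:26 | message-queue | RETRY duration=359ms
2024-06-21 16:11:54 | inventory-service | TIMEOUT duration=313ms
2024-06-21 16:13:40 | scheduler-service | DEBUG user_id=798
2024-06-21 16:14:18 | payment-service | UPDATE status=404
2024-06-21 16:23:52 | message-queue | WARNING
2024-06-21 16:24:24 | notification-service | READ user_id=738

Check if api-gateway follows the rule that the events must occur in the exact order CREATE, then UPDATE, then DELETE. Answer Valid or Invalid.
Valid

To validate ordering:

1. Required order: CREATE → UPDATE → DELETE
2. Rule: the events must occur in the exact order CREATE, then UPDATE, then DELETE
3. Check actual order of events for api-gateway
4. Result: Valid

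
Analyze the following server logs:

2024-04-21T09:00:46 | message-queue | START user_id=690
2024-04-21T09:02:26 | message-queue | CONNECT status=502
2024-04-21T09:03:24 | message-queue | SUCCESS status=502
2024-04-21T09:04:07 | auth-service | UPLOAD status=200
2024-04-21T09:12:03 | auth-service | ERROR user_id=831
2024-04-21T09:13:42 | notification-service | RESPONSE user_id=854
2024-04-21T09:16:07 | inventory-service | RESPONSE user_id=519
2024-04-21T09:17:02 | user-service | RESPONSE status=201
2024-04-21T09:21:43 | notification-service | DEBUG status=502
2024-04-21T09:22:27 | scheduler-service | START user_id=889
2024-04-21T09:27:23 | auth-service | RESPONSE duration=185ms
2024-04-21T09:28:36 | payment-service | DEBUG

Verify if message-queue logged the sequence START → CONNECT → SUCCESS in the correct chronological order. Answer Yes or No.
Yes

To verify sequence order:

1. Find all events in sequence START → CONNECT → SUCCESS for message-queue
2. Extract their timestamps
3. Check if timestamps are in ascending order
4. Result: Yes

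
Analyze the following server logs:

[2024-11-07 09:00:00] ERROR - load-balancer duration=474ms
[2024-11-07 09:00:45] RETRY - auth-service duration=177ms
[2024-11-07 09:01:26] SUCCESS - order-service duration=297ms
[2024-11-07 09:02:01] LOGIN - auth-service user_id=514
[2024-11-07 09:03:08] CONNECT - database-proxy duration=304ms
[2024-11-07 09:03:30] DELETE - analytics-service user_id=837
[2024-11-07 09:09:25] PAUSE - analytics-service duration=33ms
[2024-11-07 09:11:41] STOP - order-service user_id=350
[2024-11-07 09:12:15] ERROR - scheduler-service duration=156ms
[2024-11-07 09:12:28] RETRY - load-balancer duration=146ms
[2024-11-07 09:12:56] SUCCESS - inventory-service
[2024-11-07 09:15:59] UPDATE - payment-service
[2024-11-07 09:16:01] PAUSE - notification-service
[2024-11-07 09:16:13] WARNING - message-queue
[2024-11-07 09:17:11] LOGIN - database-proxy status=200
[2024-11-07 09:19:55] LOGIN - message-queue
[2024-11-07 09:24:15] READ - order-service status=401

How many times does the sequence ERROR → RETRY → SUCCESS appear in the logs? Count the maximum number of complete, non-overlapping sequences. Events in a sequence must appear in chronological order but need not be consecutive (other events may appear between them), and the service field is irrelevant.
2

To count sequences:

1. Look for pattern: ERROR → RETRY → SUCCESS
2. Greedily scan the log in chronological order, matching each sequence element in turn (ignoring service)
3. Each time the full pattern completes, increment the count and restart matching from the next event
4. Complete non-overlapping sequences found: 2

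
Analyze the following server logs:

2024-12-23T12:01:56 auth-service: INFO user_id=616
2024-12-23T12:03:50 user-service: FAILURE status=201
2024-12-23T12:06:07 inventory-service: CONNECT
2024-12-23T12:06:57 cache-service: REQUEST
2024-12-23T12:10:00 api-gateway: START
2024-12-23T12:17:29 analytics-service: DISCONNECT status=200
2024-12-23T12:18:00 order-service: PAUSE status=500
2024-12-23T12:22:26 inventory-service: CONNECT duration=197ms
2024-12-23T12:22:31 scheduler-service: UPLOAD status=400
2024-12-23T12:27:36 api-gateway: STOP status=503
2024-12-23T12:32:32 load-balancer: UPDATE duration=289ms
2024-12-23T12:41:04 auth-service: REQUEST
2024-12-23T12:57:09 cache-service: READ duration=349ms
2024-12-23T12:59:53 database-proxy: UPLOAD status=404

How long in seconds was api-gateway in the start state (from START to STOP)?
1056

To calculate state duration:

1. Find START event for api-gateway: 2024-12-23T12:10:00
2. Find STOP event for api-gateway: 2024-12-23T12:27:36
3. Calculate duration: 2024-12-23T12:27:36 - 2024-12-23T12:10:00 = 1056 seconds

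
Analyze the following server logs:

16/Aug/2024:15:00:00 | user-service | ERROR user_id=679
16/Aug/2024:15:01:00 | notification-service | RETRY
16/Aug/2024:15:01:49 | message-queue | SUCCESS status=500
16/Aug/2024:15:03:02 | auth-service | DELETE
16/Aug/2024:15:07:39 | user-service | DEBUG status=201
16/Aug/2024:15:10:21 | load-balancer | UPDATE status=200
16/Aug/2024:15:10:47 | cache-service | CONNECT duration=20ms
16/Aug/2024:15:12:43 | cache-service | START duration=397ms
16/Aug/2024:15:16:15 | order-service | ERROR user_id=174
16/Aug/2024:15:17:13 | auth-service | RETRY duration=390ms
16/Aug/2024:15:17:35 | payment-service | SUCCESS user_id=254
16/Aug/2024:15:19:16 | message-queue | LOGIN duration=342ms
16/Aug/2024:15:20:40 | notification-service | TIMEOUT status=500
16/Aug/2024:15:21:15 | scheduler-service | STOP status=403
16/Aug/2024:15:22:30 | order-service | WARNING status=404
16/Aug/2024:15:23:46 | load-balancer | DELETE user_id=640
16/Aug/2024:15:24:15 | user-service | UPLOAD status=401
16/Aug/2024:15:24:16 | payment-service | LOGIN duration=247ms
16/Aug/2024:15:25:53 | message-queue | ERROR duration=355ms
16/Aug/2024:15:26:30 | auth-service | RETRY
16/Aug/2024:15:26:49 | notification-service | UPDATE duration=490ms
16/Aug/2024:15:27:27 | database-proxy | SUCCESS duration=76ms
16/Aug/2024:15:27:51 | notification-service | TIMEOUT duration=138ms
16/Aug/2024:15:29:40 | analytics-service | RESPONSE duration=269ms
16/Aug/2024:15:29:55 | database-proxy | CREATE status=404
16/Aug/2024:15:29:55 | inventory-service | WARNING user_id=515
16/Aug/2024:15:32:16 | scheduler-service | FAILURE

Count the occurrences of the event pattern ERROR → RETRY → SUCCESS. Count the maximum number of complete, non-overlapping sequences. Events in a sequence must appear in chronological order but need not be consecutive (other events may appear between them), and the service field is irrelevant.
3

To count sequences:

1. Look for pattern: ERROR → RETRY → SUCCESS
2. Greedily scan the log in chronological order, matching each sequence element in turn (ignoring service)
3. Each time the full pattern completes, increment the count and restart matching from the next event
4. Complete non-overlapping sequences found: 3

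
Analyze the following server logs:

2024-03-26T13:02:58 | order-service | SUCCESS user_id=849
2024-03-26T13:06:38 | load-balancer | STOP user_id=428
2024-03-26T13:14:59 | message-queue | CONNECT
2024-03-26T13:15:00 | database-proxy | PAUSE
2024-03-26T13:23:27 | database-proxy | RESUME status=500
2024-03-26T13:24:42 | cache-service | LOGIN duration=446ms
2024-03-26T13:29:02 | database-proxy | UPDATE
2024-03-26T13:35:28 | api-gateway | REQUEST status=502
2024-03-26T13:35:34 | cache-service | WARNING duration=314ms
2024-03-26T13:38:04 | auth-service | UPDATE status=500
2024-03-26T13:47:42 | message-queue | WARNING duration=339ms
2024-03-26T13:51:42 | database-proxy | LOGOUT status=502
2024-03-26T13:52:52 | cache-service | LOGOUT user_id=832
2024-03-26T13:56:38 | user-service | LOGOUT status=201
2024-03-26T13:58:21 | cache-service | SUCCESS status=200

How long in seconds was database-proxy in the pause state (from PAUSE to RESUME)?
507

To calculate state duration:

1. Find PAUSE event for database-proxy: 2024-03-26T13:15:00
2. Find RESUME event for database-proxy: 2024-03-26T13:23:27
3. Calculate duration: 2024-03-26T13:23:27 - 2024-03-26T13:15:00 = 507 seconds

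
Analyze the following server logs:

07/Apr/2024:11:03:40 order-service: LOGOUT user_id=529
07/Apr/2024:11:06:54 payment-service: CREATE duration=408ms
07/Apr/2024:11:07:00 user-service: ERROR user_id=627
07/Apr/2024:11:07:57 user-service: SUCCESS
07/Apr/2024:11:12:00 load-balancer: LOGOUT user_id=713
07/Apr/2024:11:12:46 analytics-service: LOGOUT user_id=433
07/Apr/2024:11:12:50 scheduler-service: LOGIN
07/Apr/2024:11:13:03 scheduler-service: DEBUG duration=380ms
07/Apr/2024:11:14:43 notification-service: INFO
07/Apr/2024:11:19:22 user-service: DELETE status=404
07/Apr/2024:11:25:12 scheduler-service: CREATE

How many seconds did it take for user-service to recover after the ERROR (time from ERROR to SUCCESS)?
57

To calculate recovery time:

1. Find ERROR event for user-service: 07/Apr/2024:11:07:00
2. Find next SUCCESS event for user-service: 07/Apr/2024:11:07:57
3. Recovery time: 07/Apr/2024:11:07:57 - 07/Apr/2024:11:07:00 = 57 seconds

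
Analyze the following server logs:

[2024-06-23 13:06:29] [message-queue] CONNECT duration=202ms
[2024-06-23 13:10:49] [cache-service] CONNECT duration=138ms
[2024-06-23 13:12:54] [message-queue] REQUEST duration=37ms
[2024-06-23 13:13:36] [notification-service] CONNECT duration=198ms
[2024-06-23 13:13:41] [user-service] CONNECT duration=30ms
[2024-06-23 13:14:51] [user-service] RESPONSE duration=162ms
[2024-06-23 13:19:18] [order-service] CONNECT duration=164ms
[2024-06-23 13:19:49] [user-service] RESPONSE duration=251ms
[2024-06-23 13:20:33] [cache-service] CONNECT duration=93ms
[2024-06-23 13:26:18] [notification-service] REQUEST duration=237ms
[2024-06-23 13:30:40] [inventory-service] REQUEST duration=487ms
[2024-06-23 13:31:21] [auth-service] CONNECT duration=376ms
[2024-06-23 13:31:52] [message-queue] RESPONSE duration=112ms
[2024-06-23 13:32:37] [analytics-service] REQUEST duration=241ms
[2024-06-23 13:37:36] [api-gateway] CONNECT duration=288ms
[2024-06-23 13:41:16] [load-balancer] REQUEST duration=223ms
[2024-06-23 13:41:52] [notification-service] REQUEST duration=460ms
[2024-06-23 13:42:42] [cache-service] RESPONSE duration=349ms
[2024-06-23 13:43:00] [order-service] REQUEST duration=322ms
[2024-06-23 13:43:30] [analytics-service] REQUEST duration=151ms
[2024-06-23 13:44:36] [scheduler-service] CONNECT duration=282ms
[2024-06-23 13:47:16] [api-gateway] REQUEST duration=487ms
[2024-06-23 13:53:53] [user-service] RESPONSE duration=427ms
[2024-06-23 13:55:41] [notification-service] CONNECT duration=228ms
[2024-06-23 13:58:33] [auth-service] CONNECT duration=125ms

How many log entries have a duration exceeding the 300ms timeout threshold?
7

To count timeouts:

1. Threshold: 300ms
2. Extract duration from each log entry
3. Count entries where duration > 300
4. Timeout count: 7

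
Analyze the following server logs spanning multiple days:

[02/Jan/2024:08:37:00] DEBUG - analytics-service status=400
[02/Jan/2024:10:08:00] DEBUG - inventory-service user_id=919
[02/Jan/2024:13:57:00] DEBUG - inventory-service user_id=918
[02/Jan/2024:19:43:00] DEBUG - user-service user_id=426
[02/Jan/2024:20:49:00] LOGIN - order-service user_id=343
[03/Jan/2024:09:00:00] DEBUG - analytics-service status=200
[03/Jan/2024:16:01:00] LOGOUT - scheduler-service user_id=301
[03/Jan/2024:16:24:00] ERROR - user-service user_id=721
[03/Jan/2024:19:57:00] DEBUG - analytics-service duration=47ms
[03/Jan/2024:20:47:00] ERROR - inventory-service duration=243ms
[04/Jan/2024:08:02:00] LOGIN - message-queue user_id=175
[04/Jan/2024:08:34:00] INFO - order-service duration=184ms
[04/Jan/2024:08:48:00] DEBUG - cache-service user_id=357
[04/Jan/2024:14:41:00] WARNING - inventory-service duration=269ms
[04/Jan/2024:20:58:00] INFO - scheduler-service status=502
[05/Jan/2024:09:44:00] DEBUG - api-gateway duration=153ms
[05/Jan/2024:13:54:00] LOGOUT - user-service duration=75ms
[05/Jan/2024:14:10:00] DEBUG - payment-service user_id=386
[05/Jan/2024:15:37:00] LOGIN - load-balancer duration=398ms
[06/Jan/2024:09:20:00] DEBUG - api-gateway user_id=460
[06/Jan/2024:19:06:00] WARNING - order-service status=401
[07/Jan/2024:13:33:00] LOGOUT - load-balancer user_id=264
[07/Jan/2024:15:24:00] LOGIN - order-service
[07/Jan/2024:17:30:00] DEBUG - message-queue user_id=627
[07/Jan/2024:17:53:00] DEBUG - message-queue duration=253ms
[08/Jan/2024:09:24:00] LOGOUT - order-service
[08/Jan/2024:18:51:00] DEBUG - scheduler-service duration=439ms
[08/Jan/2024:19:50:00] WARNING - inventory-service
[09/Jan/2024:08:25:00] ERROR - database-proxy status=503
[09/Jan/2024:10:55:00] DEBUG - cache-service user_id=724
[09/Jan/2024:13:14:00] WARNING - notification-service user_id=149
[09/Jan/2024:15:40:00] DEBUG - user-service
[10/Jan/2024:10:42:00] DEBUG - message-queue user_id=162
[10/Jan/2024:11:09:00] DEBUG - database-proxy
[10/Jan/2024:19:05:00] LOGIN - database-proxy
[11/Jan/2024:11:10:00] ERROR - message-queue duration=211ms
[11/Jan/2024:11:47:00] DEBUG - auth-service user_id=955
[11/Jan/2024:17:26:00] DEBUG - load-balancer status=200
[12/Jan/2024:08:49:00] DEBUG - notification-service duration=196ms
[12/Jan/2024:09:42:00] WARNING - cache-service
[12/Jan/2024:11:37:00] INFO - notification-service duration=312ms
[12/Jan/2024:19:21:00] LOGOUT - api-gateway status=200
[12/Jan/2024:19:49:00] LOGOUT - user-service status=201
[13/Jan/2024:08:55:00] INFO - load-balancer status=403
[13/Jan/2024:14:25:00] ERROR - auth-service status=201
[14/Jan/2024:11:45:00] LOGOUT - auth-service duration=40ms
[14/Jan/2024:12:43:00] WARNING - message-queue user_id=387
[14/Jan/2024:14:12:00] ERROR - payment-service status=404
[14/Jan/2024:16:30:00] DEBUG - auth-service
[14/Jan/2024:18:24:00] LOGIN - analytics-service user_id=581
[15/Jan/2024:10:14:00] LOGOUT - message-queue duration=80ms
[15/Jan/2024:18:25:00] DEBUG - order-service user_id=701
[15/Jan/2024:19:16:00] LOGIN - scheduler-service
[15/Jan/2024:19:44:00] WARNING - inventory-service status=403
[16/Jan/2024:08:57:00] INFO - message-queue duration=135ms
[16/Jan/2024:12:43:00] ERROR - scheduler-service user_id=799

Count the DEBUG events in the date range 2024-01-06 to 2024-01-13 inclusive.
11

To filter by date range:

1. Date range: 2024-01-06 through 2024-01-13, both dates inclusive
2. Filter for DEBUG events whose date falls in this range
3. Count matching events: 11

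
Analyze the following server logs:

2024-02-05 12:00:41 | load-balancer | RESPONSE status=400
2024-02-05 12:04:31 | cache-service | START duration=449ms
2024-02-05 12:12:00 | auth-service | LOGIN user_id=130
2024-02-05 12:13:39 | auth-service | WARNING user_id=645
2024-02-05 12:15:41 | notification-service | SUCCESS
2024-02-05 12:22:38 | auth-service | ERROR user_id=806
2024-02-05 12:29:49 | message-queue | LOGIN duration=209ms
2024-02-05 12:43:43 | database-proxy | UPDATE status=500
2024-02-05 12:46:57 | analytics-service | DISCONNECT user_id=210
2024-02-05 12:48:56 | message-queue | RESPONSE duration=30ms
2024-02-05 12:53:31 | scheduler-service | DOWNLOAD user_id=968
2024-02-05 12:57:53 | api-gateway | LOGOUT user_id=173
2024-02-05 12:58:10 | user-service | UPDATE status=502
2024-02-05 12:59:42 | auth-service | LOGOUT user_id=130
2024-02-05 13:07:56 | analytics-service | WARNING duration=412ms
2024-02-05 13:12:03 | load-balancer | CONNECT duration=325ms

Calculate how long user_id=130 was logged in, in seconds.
2862

To calculate session duration:

1. Find LOGIN event for user_id=130: 2024-02-05 12:12:00
2. Find LOGOUT event for user_id=130: 2024-02-05 12:59:42
3. Session duration: 2024-02-05 12:59:42 - 2024-02-05 12:12:00 = 2862 seconds (47 minutes)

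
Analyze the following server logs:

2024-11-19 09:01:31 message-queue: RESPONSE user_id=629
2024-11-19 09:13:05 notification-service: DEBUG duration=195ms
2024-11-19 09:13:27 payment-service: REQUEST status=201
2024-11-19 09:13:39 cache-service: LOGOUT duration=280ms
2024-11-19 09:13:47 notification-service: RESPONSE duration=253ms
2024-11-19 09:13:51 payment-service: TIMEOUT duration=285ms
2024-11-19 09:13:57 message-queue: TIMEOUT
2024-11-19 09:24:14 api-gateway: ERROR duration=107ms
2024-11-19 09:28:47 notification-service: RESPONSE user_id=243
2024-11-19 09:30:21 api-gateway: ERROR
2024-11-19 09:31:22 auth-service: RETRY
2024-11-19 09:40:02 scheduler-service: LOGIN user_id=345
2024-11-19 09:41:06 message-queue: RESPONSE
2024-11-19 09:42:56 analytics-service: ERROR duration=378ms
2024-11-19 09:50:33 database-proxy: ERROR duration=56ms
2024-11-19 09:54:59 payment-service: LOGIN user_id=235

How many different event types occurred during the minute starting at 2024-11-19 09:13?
5

To count unique event types:

1. Filter events in the minute starting at 2024-11-19 09:13
2. Extract event types from matching entries
3. Count unique types: 5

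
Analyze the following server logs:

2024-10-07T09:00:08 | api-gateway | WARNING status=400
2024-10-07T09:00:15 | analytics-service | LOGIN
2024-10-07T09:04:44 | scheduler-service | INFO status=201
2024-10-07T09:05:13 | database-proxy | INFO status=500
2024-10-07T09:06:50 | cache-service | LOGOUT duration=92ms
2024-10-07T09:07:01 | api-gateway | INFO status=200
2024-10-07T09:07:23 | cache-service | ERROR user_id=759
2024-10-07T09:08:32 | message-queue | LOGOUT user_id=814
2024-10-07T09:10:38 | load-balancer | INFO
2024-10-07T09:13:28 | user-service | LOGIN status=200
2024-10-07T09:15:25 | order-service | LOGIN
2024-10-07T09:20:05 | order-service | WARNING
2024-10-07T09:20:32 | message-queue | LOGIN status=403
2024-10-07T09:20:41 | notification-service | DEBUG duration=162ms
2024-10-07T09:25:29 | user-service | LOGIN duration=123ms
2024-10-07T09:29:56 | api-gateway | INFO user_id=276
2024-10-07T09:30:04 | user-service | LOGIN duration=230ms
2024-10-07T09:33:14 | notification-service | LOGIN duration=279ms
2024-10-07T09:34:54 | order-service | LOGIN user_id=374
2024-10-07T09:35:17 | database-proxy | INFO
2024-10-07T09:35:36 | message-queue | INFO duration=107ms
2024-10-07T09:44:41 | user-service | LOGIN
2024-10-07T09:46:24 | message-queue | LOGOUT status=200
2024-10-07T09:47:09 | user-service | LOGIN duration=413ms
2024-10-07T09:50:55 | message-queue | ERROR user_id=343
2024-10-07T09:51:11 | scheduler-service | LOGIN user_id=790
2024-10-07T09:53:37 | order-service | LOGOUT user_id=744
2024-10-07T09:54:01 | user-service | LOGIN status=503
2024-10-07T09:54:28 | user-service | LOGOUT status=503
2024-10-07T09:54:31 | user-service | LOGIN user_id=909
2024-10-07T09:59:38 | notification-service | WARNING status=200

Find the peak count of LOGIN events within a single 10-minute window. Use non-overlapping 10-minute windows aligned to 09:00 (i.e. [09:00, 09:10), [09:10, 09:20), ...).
3

To find the burst window:

1. Divide the log period into non-overlapping 10-minute windows starting at 09:00
2. Count LOGIN events in each window
3. Find the window with maximum count
4. Maximum events in a window: 3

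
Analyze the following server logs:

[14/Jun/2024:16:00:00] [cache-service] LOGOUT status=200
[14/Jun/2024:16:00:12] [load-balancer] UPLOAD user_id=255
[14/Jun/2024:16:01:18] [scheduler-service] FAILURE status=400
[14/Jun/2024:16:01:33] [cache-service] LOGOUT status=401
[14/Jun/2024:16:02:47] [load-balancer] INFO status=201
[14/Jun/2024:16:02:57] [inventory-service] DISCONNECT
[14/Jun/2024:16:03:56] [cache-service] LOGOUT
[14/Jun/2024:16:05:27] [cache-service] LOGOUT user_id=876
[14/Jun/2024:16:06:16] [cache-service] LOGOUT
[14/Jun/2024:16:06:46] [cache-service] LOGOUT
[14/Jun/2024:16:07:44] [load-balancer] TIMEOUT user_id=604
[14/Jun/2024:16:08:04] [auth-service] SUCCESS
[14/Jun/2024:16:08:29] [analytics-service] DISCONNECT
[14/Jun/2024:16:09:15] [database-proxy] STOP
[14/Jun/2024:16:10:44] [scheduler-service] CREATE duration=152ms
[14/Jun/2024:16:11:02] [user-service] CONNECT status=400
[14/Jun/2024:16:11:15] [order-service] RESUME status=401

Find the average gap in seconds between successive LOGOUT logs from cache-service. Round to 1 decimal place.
81.2

To calculate average interval:

1. Find all LOGOUT events for cache-service in order
2. Calculate time gaps between consecutive events
3. Compute mean of gaps: 406 / 5 = 81.2 seconds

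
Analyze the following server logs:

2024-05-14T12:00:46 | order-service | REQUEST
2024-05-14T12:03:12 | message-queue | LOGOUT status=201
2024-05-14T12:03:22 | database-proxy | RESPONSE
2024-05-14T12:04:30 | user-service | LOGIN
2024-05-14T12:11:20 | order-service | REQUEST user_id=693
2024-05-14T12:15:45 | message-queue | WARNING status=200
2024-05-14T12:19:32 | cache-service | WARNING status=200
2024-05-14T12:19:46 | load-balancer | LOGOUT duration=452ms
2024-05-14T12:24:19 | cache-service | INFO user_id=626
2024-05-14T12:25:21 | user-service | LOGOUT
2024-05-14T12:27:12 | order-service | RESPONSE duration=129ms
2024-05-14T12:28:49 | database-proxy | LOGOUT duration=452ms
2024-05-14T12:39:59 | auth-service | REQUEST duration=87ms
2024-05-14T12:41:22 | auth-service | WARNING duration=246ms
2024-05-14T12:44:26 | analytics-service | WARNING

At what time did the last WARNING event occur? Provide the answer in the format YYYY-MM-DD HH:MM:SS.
2024-05-14 12:44:26

To find the last event:

1. Filter for all WARNING events
2. Sort by timestamp
3. Select the last one
4. Timestamp: 2024-05-14 12:44:26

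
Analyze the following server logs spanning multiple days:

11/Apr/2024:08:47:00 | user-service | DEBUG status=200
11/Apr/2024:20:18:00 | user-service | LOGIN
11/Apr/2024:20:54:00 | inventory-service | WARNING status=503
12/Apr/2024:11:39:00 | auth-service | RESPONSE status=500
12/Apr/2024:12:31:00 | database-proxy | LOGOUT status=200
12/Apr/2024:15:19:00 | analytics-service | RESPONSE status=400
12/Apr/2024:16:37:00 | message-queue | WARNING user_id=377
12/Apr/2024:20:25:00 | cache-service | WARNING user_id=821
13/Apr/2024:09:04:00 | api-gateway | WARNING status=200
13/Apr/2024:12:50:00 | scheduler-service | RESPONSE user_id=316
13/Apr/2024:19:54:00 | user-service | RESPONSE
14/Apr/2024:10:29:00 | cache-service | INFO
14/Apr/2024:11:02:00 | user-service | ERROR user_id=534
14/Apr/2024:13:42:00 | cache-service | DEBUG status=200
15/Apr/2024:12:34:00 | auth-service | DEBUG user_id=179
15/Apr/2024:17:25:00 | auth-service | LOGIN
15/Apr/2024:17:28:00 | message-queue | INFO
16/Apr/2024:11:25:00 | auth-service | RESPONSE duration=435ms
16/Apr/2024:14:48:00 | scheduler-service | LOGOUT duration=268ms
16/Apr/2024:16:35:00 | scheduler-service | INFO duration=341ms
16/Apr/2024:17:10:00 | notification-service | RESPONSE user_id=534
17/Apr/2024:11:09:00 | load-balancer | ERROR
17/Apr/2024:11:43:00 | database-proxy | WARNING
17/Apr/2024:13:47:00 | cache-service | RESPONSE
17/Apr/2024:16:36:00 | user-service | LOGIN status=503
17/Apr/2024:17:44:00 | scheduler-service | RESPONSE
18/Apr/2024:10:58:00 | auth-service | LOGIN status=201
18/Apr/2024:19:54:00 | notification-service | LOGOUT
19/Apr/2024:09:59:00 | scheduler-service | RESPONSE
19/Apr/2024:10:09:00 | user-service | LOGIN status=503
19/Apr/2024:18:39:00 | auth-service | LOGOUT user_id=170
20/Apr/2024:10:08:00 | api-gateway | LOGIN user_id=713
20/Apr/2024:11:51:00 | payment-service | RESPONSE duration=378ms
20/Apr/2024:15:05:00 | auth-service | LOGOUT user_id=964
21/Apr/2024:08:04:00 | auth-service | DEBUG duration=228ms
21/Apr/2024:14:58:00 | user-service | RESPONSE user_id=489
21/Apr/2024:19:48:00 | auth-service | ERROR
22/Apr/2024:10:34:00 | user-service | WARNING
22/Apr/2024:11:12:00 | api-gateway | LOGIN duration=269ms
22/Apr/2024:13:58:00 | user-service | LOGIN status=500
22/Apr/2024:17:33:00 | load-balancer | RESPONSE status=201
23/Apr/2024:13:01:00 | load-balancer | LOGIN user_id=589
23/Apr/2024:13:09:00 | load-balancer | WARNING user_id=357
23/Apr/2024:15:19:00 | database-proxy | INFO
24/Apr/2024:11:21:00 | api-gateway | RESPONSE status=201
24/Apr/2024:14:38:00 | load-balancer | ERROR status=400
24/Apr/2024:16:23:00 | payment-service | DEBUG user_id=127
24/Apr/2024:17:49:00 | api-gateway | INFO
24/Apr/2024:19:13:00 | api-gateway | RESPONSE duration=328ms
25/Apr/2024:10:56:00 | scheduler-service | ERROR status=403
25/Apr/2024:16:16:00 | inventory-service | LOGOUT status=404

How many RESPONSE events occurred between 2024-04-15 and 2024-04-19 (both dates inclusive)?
5

To filter by date range:

1. Date range: 2024-04-15 through 2024-04-19, both dates inclusive
2. Filter for RESPONSE events whose date falls in this range
3. Count matching events: 5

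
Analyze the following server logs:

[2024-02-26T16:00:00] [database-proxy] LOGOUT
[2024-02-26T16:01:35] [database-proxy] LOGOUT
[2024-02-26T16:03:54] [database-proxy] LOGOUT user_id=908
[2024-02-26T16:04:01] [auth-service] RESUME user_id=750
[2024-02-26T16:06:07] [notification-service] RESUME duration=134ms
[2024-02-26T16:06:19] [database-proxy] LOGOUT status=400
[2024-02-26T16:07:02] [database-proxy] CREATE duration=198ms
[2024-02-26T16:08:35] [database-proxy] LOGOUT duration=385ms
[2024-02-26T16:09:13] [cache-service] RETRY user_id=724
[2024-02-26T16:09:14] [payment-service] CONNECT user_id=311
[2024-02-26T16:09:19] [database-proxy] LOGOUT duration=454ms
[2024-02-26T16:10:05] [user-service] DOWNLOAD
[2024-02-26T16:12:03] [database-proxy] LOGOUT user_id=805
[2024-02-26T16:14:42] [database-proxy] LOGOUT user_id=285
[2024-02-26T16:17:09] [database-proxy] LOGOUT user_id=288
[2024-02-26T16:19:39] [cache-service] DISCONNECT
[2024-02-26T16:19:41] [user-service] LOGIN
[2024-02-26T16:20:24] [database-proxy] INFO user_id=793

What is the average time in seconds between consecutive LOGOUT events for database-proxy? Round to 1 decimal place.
128.6

To calculate average interval:

1. Find all LOGOUT events for database-proxy in order
2. Calculate time gaps between consecutive events
3. Compute mean of gaps: 1029 / 8 = 128.6 seconds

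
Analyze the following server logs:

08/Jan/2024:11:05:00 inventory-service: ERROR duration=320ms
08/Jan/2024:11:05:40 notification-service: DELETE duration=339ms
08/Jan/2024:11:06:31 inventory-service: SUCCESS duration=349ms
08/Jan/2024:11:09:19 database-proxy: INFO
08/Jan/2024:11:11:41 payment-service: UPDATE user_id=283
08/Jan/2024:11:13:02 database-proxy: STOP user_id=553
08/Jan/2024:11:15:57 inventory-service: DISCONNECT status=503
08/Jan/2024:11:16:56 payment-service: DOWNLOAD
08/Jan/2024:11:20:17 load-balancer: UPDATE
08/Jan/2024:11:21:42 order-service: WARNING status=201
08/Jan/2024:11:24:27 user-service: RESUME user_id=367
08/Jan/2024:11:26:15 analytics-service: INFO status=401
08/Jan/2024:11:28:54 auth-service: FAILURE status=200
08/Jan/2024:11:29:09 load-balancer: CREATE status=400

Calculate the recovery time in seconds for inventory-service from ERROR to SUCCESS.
91

To calculate recovery time:

1. Find ERROR event for inventory-service: 08/Jan/2024:11:05:00
2. Find next SUCCESS event for inventory-service: 08/Jan/2024:11:06:31
3. Recovery time: 08/Jan/2024:11:06:31 - 08/Jan/2024:11:05:00 = 91 seconds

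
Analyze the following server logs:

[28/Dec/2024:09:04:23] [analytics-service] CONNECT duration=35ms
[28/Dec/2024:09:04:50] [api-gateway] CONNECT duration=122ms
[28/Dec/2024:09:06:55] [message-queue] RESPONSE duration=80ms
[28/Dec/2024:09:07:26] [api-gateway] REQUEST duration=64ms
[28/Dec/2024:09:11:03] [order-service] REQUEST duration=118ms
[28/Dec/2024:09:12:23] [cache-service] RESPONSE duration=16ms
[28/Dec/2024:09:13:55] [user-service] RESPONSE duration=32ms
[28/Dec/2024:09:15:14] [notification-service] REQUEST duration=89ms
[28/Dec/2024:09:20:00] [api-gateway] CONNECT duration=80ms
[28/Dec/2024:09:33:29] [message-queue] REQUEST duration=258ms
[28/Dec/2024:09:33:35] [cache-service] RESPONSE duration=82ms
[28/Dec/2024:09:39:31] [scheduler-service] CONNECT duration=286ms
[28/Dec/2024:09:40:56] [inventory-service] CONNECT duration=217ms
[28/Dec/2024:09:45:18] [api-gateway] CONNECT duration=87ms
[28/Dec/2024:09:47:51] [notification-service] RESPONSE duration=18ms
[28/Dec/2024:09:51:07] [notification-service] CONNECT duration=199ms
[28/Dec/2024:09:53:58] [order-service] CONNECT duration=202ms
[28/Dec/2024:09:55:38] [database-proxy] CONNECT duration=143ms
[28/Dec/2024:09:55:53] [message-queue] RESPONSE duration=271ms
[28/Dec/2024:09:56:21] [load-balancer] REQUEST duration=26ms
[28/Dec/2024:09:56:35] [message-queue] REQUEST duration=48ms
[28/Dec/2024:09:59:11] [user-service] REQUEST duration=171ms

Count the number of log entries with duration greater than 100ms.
10

To count timeouts:

1. Threshold: 100ms
2. Extract duration from each log entry
3. Count entries where duration > 100
4. Timeout count: 10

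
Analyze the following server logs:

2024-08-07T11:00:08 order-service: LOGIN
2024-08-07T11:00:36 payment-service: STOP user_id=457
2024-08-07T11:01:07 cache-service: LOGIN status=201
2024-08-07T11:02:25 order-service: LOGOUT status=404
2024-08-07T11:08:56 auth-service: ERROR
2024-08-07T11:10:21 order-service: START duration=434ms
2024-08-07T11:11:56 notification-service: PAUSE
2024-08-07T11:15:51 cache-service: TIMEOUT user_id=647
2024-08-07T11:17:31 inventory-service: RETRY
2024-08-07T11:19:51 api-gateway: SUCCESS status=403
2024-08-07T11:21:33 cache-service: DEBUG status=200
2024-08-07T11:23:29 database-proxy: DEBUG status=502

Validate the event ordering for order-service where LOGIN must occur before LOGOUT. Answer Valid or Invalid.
Valid

To validate ordering:

1. Required order: LOGIN → LOGOUT
2. Rule: LOGIN must occur before LOGOUT
3. Check actual order of events for order-service
4. Result: Valid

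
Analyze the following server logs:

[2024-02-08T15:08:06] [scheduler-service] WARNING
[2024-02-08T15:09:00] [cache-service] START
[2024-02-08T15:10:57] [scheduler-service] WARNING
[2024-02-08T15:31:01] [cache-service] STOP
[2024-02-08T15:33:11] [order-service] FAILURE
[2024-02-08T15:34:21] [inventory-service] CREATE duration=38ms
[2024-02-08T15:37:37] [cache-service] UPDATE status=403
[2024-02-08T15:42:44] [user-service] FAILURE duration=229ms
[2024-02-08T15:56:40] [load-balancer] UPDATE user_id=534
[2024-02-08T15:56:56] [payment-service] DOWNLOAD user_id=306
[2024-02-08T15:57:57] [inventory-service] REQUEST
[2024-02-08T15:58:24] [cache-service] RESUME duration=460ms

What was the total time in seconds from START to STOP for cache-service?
1321

To calculate state duration:

1. Find START event for cache-service: 2024-02-08T15:09:00
2. Find STOP event for cache-service: 2024-02-08T15:31:01
3. Calculate duration: 2024-02-08T15:31:01 - 2024-02-08T15:09:00 = 1321 seconds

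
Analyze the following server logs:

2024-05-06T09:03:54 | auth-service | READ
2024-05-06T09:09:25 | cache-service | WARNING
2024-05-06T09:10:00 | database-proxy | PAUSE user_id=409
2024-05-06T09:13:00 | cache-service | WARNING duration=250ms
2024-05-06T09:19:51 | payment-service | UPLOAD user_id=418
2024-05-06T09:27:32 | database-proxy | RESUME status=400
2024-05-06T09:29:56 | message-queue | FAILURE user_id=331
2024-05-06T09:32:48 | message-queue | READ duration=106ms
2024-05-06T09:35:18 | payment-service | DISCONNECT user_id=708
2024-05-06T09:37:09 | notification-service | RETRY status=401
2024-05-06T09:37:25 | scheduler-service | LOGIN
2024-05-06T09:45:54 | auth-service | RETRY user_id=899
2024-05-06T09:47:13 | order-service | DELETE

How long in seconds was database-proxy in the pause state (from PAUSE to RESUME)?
1052

To calculate state duration:

1. Find PAUSE event for database-proxy: 2024-05-06T09:10:00
2. Find RESUME event for database-proxy: 2024-05-06T09:27:32
3. Calculate duration: 2024-05-06T09:27:32 - 2024-05-06T09:10:00 = 1052 seconds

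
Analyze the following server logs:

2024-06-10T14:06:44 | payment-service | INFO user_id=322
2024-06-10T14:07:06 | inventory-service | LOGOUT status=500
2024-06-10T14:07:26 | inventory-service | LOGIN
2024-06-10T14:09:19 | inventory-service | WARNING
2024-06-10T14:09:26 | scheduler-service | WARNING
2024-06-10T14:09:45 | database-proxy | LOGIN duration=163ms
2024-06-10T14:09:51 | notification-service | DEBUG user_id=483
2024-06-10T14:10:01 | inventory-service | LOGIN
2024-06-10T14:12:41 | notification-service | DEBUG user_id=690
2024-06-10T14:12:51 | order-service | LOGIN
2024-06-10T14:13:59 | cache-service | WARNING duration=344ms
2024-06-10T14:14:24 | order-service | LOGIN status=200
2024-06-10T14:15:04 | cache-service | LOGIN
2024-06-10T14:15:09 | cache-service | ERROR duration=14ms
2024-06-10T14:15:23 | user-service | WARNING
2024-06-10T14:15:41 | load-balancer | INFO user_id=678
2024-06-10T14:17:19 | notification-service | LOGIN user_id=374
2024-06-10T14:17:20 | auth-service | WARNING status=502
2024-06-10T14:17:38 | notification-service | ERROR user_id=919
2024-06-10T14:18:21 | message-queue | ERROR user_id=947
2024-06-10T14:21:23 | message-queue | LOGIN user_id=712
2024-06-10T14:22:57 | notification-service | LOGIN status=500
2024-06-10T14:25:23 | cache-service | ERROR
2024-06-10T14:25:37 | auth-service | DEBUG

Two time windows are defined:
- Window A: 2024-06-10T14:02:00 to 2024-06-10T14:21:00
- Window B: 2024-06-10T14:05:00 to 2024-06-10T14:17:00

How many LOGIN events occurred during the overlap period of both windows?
6

To find overlap events:

1. Window A: 2024-06-10T14:02:00 to 2024-06-10T14:21:00
2. Window B: 2024-06-10T14:05:00 to 2024-06-10T14:17:00
3. Overlap period: 2024-06-10T14:05:00 to 2024-06-10T14:17:00
4. Count LOGIN events in overlap: 6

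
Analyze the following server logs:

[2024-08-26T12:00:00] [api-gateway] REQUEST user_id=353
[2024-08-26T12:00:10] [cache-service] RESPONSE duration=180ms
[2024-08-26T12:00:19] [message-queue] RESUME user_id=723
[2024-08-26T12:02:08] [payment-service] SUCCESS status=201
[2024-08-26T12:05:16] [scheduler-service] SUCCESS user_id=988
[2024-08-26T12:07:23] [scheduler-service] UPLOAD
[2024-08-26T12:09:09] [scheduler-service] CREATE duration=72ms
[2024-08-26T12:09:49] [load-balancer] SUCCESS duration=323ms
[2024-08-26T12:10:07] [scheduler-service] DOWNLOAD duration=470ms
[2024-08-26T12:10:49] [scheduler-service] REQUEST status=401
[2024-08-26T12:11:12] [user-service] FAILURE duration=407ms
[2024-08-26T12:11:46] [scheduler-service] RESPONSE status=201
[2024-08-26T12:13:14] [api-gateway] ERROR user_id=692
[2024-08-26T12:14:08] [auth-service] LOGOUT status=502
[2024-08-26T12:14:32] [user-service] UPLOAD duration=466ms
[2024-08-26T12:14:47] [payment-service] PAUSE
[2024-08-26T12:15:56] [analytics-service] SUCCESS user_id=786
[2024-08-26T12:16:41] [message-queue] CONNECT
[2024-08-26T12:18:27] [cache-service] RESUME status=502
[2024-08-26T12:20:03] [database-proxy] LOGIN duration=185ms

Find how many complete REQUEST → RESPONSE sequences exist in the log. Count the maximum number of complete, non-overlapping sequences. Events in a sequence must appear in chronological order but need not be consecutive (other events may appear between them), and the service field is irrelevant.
2

To count sequences:

1. Look for pattern: REQUEST → RESPONSE
2. Greedily scan the log in chronological order, matching each sequence element in turn (ignoring service)
3. Each time the full pattern completes, increment the count and restart matching from the next event
4. Complete non-overlapping sequences found: 2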